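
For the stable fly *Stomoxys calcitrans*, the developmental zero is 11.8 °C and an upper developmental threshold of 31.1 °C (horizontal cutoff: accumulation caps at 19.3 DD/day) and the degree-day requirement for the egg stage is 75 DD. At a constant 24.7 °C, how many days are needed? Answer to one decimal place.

Daily accumulation = 24.7 − 11.8 = 12.9 DD/day.
Duration = 75 / 12.9 = 5.814 ≈ 5.8 days.

5.8 days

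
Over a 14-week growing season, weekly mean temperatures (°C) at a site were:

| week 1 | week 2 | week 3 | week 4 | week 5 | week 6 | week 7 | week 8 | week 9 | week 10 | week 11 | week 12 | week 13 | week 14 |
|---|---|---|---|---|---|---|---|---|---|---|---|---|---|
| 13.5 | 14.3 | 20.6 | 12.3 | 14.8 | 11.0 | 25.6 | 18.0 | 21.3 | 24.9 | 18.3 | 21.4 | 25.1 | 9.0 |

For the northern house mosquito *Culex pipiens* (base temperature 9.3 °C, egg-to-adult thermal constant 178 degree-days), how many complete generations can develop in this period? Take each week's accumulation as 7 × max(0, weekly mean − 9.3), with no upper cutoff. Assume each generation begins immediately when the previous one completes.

Weekly DD (7 × max(0, T̄ − 9.3)): 29.4, 35.0, 79.1, 21.0, 38.5, 11.9, 114.1, 60.9, 84.0, 109.2, 63.0, 84.7, 110.6, 0.0.
Season total = 841.4 DD.
Complete generations = ⌊841.4 / 178⌋ = 4.

4 generations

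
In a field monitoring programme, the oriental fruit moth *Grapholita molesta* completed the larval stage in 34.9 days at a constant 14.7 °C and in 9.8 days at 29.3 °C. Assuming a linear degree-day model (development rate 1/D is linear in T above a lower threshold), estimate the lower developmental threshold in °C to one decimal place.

9.0 °C

Under the model K = D·(T − T_b), so D₁·(T₁ − T_b) = D₂·(T₂ − T_b).
34.9·(14.7 − T_b) = 9.8·(29.3 − T_b)
T_b = (34.9·14.7 − 9.8·29.3) / (34.9 − 9.8) = 225.89 / 25.1 = 9.000 °C ≈ 9.0 °C.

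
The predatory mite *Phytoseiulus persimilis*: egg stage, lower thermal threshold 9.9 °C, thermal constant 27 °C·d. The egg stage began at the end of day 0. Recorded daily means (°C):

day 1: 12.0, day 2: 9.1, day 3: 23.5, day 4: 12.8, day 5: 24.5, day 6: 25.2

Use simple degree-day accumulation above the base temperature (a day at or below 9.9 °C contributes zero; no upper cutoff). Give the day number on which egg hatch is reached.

day 5

Daily DD above 9.9 °C: 2.1, 0.0, 13.6, 2.9, 14.6, 15.3.
Cumulative: 2.1, 2.1, 15.7, 18.6, 33.2, 48.5.
The total first reaches 27 DD on day 5.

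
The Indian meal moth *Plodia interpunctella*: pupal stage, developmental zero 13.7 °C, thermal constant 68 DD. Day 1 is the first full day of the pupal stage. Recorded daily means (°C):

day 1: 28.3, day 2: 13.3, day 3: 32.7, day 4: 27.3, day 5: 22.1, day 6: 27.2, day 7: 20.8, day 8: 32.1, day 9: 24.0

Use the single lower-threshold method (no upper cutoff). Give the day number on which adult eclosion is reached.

Daily DD above 13.7 °C: 14.6, 0.0, 19.0, 13.6, 8.4, 13.5, 7.1, 18.4, 10.3.
Cumulative: 14.6, 14.6, 33.6, 47.2, 55.6, 69.1, 76.2, 94.6, 104.9.
The total first reaches 68 DD on day 6.

day 6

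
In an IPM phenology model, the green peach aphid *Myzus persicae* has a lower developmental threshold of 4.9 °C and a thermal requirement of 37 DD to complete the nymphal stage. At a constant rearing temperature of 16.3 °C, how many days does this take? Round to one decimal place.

Daily accumulation = 16.3 − 4.9 = 11.4 DD/day.
Duration = 37 / 11.4 = 3.246 ≈ 3.2 days.

3.2 days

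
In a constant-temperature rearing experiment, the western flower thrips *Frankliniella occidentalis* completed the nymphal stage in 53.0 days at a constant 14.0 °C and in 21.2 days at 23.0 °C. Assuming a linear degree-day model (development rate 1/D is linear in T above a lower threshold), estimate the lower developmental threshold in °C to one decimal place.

Linear rate model ⇒ the product D·(T − T_b) is constant across temperatures.
53.0·(14.0 − T_b) = 21.2·(23.0 − T_b)
T_b = (53.0·14.0 − 21.2·23.0) / (53.0 − 21.2) = 254.40 / 31.8 = 8.000 °C ≈ 8.0 °C.

8.0 °C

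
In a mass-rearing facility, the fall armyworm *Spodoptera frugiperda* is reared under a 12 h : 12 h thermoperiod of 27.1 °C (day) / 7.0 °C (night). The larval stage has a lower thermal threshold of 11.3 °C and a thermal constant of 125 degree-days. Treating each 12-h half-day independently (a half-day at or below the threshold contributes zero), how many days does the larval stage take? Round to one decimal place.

Day half: max(0, 27.1 − 11.3) × 0.5 = 15.8 × 0.5 = 7.90 DD.
Night half: max(0, 7.0 − 11.3) × 0.5 = 0.0 × 0.5 = 0.00 DD.
Per 24 h: 7.90 DD/day.
Duration = 125 / 7.90 = 15.823 ≈ 15.8 days.

15.8 days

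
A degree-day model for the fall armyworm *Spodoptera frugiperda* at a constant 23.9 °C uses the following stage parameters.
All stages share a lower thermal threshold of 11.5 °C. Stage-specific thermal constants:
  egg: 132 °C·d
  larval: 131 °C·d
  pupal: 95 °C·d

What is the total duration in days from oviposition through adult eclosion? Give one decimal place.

Daily accumulation at 23.9 °C = 23.9 − 11.5 = 12.4 DD/day.
Total K = 132 + 131 + 95 = 358 DD.
Total duration = 358 / 12.4 = 28.871 ≈ 28.9 days.

28.9 days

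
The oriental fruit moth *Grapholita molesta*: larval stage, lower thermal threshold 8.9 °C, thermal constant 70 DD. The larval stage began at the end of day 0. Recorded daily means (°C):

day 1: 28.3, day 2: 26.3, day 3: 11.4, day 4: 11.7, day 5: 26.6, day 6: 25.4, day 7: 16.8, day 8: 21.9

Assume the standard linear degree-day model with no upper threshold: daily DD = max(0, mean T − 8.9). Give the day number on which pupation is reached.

Daily DD above 8.9 °C: 19.4, 17.4, 2.5, 2.8, 17.7, 16.5, 7.9, 13.0.
Cumulative: 19.4, 36.8, 39.3, 42.1, 59.8, 76.3, 84.2, 97.2.
The total first reaches 70 DD on day 6.

day 6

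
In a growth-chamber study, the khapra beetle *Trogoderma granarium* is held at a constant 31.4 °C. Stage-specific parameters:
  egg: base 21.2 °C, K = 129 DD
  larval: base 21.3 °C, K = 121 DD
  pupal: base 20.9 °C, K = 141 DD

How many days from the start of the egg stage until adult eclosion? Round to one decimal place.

egg: 129 / (31.4 − 21.2) = 129 / 10.2 = 12.647 d.
larval: 121 / (31.4 − 21.3) = 121 / 10.1 = 11.980 d.
pupal: 141 / (31.4 − 20.9) = 141 / 10.5 = 13.429 d.
Sum = 38.056 ≈ 38.1 days.

38.1 days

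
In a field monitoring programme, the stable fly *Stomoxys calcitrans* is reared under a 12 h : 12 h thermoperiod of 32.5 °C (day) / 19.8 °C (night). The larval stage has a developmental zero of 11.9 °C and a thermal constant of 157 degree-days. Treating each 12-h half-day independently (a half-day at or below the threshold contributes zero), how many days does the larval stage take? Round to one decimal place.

11.0 days

Day half: max(0, 32.5 − 11.9) × 0.5 = 20.6 × 0.5 = 10.30 DD.
Night half: max(0, 19.8 − 11.9) × 0.5 = 7.9 × 0.5 = 3.95 DD.
Per 24 h: 14.25 DD/day.
Duration = 157 / 14.25 = 11.018 ≈ 11.0 days.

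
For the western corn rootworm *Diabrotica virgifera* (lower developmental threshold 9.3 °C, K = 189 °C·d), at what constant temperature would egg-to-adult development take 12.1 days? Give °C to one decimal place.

Required daily accumulation = 189 / 12.1 = 15.620 DD/day.
T = T_base + 15.620 = 9.3 + 15.620 = 24.920 ≈ 24.9 °C.

24.9 °C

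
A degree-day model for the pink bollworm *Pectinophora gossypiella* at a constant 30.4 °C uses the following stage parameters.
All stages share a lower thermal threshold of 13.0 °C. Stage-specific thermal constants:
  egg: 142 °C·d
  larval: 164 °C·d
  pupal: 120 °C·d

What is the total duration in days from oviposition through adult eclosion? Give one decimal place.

24.5 days

Daily accumulation at 30.4 °C = 30.4 − 13.0 = 17.4 DD/day.
Total K = 142 + 164 + 120 = 426 DD.
Total duration = 426 / 17.4 = 24.483 ≈ 24.5 days.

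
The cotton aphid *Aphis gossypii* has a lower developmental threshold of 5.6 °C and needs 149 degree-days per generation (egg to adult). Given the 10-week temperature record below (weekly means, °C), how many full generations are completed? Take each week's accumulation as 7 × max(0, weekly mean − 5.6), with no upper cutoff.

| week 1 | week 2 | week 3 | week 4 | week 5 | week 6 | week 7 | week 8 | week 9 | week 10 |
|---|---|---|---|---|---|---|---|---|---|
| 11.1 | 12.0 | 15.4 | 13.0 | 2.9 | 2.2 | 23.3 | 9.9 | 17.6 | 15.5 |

3 generations

Weekly DD (7 × max(0, T̄ − 5.6)): 38.5, 44.8, 68.6, 51.8, 0.0, 0.0, 123.9, 30.1, 84.0, 69.3.
Season total = 511.0 DD.
Complete generations = ⌊511.0 / 149⌋ = 3.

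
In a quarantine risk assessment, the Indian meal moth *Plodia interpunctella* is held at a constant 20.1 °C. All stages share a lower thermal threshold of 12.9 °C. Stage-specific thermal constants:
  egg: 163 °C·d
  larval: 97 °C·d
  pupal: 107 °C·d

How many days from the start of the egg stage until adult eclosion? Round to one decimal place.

51.0 days

Daily accumulation at 20.1 °C = 20.1 − 12.9 = 7.2 DD/day.
Total K = 163 + 97 + 107 = 367 DD.
Total duration = 367 / 7.2 = 50.972 ≈ 51.0 days.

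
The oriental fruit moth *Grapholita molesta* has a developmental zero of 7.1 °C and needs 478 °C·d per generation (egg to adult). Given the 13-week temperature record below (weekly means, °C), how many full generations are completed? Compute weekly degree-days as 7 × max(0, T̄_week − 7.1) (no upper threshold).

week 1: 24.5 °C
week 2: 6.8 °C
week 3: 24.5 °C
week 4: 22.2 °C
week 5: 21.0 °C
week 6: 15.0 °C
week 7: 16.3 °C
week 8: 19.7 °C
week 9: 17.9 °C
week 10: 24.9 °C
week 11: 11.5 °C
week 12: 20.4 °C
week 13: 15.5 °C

Weekly DD (7 × max(0, T̄ − 7.1)): 121.8, 0.0, 121.8, 105.7, 97.3, 55.3, 64.4, 88.2, 75.6, 124.6, 30.8, 93.1, 58.8.
Season total = 1037.4 DD.
Complete generations = ⌊1037.4 / 478⌋ = 2.

2 generations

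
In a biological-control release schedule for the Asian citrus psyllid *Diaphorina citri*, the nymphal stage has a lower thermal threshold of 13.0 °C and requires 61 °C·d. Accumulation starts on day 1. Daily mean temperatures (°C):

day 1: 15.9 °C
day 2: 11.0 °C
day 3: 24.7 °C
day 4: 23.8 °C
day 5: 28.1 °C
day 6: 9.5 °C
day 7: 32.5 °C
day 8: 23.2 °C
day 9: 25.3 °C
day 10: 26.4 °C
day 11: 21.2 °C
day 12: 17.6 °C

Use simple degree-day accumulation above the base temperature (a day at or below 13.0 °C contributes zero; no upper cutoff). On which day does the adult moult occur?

day 8

Daily DD above 13.0 °C: 2.9, 0.0, 11.7, 10.8, 15.1, 0.0, 19.5, 10.2, 12.3, 13.4, 8.2, 4.6.
Cumulative: 2.9, 2.9, 14.6, 25.4, 40.5, 40.5, 60.0, 70.2, 82.5, 95.9, 104.1, 108.7.
The total first reaches 61 DD on day 8.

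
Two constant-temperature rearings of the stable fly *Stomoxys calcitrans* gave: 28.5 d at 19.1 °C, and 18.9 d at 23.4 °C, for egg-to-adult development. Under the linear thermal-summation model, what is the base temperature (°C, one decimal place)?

10.6 °C

Linear rate model ⇒ the product D·(T − T_b) is constant across temperatures.
28.5·(19.1 − T_b) = 18.9·(23.4 − T_b)
T_b = (28.5·19.1 − 18.9·23.4) / (28.5 − 18.9) = 102.09 / 9.6 = 10.634 °C ≈ 10.6 °C.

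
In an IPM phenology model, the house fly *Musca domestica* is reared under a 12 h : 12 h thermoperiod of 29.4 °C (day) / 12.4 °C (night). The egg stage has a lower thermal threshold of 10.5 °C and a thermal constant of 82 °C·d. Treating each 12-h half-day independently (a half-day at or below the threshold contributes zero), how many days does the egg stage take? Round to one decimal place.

Day half: max(0, 29.4 − 10.5) × 0.5 = 18.9 × 0.5 = 9.45 DD.
Night half: max(0, 12.4 − 10.5) × 0.5 = 1.9 × 0.5 = 0.95 DD.
Per 24 h: 10.40 DD/day.
Duration = 82 / 10.40 = 7.885 ≈ 7.9 days.

7.9 days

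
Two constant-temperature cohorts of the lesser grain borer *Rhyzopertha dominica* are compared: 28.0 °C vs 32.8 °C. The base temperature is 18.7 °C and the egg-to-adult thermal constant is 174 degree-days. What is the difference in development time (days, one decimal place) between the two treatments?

6.4 days

At 28.0 °C: 174 / (28.0 − 18.7) = 174 / 9.3 = 18.710 d.
At 32.8 °C: 174 / (32.8 − 18.7) = 174 / 14.1 = 12.340 d.
Difference = |18.710 − 12.340| = 6.369 ≈ 6.4 days.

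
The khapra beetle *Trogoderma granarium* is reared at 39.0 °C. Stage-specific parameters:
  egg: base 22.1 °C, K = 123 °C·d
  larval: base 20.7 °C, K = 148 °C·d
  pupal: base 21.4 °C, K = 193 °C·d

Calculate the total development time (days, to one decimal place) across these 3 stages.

26.3 days

egg: 123 / (39.0 − 22.1) = 123 / 16.9 = 7.278 d.
larval: 148 / (39.0 − 20.7) = 148 / 18.3 = 8.087 d.
pupal: 193 / (39.0 − 21.4) = 193 / 17.6 = 10.966 d.
Sum = 26.331 ≈ 26.3 days.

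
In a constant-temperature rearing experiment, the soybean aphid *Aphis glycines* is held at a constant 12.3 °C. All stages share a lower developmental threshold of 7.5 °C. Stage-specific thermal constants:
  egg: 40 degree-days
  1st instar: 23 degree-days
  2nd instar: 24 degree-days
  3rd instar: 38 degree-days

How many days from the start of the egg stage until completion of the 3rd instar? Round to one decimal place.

Daily accumulation at 12.3 °C = 12.3 − 7.5 = 4.8 DD/day.
Total K = 40 + 23 + 24 + 38 = 125 DD.
Total duration = 125 / 4.8 = 26.042 ≈ 26.0 days.

26.0 days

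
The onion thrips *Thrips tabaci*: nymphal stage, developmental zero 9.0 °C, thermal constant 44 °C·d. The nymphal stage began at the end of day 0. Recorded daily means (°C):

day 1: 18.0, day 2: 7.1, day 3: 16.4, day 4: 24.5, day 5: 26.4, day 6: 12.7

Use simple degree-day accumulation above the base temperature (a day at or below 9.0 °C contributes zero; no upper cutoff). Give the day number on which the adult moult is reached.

Daily DD above 9.0 °C: 9.0, 0.0, 7.4, 15.5, 17.4, 3.7.
Cumulative: 9.0, 9.0, 16.4, 31.9, 49.3, 53.0.
The total first reaches 44 DD on day 5.

day 5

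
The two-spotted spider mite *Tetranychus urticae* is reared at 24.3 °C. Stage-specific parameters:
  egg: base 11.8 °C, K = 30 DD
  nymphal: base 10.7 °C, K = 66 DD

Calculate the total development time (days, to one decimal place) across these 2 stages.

egg: 30 / (24.3 − 11.8) = 30 / 12.5 = 2.400 d.
nymphal: 66 / (24.3 − 10.7) = 66 / 13.6 = 4.853 d.
Sum = 7.253 ≈ 7.3 days.

7.3 days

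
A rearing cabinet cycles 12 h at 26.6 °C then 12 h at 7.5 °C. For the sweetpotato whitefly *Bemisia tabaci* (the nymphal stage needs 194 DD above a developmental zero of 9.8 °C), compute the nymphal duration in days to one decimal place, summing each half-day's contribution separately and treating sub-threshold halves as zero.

23.1 days

Day half: max(0, 26.6 − 9.8) × 0.5 = 16.8 × 0.5 = 8.40 DD.
Night half: max(0, 7.5 − 9.8) × 0.5 = 0.0 × 0.5 = 0.00 DD.
Per 24 h: 8.40 DD/day.
Duration = 194 / 8.40 = 23.095 ≈ 23.1 days.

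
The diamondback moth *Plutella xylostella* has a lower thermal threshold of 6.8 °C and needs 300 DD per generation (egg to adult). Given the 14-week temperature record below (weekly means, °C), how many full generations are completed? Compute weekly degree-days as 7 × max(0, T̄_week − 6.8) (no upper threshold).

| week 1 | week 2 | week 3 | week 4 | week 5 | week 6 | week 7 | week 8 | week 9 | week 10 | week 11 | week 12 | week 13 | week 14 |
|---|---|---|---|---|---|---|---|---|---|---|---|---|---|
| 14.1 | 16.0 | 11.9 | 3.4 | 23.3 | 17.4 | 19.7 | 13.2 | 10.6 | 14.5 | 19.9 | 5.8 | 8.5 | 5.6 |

Weekly DD (7 × max(0, T̄ − 6.8)): 51.1, 64.4, 35.7, 0.0, 115.5, 74.2, 90.3, 44.8, 26.6, 53.9, 91.7, 0.0, 11.9, 0.0.
Season total = 660.1 DD.
Complete generations = ⌊660.1 / 300⌋ = 2.

2 generations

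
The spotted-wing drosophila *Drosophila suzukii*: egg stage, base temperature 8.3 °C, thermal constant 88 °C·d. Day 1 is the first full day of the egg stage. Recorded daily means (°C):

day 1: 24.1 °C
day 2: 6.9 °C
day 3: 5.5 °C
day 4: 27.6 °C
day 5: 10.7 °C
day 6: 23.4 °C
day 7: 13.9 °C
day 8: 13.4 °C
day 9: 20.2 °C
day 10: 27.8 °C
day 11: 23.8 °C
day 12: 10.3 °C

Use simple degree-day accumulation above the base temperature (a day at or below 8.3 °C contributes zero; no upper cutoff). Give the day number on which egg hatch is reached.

Daily DD above 8.3 °C: 15.8, 0.0, 0.0, 19.3, 2.4, 15.1, 5.6, 5.1, 11.9, 19.5, 15.5, 2.0.
Cumulative: 15.8, 15.8, 15.8, 35.1, 37.5, 52.6, 58.2, 63.3, 75.2, 94.7, 110.2, 112.2.
The total first reaches 88 DD on day 10.

day 10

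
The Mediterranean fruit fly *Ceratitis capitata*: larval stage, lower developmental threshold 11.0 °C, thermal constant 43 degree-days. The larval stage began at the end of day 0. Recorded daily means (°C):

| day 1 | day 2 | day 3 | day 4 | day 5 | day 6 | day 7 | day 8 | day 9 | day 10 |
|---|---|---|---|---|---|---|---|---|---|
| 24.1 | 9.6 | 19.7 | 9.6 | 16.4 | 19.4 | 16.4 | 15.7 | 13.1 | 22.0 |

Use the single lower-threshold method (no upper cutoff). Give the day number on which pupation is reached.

day 8

Daily DD above 11.0 °C: 13.1, 0.0, 8.7, 0.0, 5.4, 8.4, 5.4, 4.7, 2.1, 11.0.
Cumulative: 13.1, 13.1, 21.8, 21.8, 27.2, 35.6, 41.0, 45.7, 47.8, 58.8.
The total first reaches 43 DD on day 8.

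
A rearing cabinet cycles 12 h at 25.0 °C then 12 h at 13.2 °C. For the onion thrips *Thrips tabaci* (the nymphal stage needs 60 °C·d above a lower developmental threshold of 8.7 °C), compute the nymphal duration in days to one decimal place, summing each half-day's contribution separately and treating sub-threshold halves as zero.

Day half: max(0, 25.0 − 8.7) × 0.5 = 16.3 × 0.5 = 8.15 DD.
Night half: max(0, 13.2 − 8.7) × 0.5 = 4.5 × 0.5 = 2.25 DD.
Per 24 h: 10.40 DD/day.
Duration = 60 / 10.40 = 5.769 ≈ 5.8 days.

5.8 days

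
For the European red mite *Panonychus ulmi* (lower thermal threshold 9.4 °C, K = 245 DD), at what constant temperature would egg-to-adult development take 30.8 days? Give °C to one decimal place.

17.4 °C

Required daily accumulation = 245 / 30.8 = 7.955 DD/day.
T = T_base + 7.955 = 9.4 + 7.955 = 17.355 ≈ 17.4 °C.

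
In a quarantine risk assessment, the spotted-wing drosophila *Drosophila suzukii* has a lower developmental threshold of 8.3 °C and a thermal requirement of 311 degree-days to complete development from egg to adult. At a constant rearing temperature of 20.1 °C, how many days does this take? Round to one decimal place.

26.4 days

Daily accumulation = 20.1 − 8.3 = 11.8 DD/day.
Duration = 311 / 11.8 = 26.356 ≈ 26.4 days.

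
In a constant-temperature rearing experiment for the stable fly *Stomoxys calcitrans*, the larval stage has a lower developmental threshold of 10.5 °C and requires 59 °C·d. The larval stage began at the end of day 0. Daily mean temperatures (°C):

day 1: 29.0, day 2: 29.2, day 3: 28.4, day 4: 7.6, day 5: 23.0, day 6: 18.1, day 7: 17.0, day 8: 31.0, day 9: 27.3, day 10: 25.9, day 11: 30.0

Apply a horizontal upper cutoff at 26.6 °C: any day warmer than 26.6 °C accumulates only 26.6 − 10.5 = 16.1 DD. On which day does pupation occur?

day 5

Daily DD above 10.5 °C (capped at 16.1): 16.1, 16.1, 16.1, 0.0, 12.5, 7.6, 6.5, 16.1, 16.1, 15.4, 16.1.
Cumulative: 16.1, 32.2, 48.3, 48.3, 60.8, 68.4, 74.9, 91.0, 107.1, 122.5, 138.6.
The total first reaches 59 DD on day 5.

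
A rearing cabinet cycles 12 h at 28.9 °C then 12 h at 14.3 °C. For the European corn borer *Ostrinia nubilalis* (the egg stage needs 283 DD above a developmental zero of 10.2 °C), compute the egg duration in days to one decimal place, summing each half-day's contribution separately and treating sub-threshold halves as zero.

24.8 days

Day half: max(0, 28.9 − 10.2) × 0.5 = 18.7 × 0.5 = 9.35 DD.
Night half: max(0, 14.3 − 10.2) × 0.5 = 4.1 × 0.5 = 2.05 DD.
Per 24 h: 11.40 DD/day.
Duration = 283 / 11.40 = 24.825 ≈ 24.8 days.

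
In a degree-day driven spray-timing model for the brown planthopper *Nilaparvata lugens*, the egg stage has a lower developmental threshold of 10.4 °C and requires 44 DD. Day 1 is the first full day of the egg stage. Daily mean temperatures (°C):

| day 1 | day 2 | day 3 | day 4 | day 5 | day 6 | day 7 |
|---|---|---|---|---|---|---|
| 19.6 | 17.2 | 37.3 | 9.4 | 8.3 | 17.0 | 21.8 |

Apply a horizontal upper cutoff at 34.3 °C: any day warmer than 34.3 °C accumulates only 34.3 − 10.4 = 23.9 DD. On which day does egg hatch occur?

Daily DD above 10.4 °C (capped at 23.9): 9.2, 6.8, 23.9, 0.0, 0.0, 6.6, 11.4.
Cumulative: 9.2, 16.0, 39.9, 39.9, 39.9, 46.5, 57.9.
The total first reaches 44 DD on day 6.

day 6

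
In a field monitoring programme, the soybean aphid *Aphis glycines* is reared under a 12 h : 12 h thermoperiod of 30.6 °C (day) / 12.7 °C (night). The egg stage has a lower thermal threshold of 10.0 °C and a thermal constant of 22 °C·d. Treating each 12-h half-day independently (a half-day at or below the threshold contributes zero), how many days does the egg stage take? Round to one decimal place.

1.9 days

Day half: max(0, 30.6 − 10.0) × 0.5 = 20.6 × 0.5 = 10.30 DD.
Night half: max(0, 12.7 − 10.0) × 0.5 = 2.7 × 0.5 = 1.35 DD.
Per 24 h: 11.65 DD/day.
Duration = 22 / 11.65 = 1.888 ≈ 1.9 days.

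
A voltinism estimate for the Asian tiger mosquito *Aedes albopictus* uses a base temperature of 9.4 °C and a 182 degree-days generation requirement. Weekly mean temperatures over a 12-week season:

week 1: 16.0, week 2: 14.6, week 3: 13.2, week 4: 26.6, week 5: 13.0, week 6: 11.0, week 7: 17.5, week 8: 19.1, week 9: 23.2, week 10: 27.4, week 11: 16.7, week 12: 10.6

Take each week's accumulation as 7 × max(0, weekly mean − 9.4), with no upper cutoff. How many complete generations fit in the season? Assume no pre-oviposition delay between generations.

Weekly DD (7 × max(0, T̄ − 9.4)): 46.2, 36.4, 26.6, 120.4, 25.2, 11.2, 56.7, 67.9, 96.6, 126.0, 51.1, 8.4.
Season total = 672.7 DD.
Complete generations = ⌊672.7 / 182⌋ = 3.

3 generations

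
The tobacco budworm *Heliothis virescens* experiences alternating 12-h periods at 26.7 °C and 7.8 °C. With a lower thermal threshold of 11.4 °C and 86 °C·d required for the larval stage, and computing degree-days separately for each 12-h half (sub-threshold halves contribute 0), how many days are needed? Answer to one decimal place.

11.2 days

Day half: max(0, 26.7 − 11.4) × 0.5 = 15.3 × 0.5 = 7.65 DD.
Night half: max(0, 7.8 − 11.4) × 0.5 = 0.0 × 0.5 = 0.00 DD.
Per 24 h: 7.65 DD/day.
Duration = 86 / 7.65 = 11.242 ≈ 11.2 days.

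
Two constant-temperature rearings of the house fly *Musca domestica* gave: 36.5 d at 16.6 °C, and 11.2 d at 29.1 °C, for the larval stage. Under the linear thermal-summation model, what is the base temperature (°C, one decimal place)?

Under the model K = D·(T − T_b), so D₁·(T₁ − T_b) = D₂·(T₂ − T_b).
36.5·(16.6 − T_b) = 11.2·(29.1 − T_b)
T_b = (36.5·16.6 − 11.2·29.1) / (36.5 − 11.2) = 279.98 / 25.3 = 11.066 °C ≈ 11.1 °C.

11.1 °C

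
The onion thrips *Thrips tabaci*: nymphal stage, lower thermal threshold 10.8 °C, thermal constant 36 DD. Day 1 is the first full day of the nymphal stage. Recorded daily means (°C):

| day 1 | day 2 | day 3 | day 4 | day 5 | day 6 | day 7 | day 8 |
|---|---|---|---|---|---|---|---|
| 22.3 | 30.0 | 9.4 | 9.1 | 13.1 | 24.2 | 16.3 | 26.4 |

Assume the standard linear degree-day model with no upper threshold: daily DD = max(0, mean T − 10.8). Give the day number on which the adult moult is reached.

Daily DD above 10.8 °C: 11.5, 19.2, 0.0, 0.0, 2.3, 13.4, 5.5, 15.6.
Cumulative: 11.5, 30.7, 30.7, 30.7, 33.0, 46.4, 51.9, 67.5.
The total first reaches 36 DD on day 6.

day 6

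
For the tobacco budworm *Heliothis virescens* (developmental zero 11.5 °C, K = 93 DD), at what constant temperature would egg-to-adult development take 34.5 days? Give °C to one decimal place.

Required daily accumulation = 93 / 34.5 = 2.696 DD/day.
T = T_base + 2.696 = 11.5 + 2.696 = 14.196 ≈ 14.2 °C.

14.2 °C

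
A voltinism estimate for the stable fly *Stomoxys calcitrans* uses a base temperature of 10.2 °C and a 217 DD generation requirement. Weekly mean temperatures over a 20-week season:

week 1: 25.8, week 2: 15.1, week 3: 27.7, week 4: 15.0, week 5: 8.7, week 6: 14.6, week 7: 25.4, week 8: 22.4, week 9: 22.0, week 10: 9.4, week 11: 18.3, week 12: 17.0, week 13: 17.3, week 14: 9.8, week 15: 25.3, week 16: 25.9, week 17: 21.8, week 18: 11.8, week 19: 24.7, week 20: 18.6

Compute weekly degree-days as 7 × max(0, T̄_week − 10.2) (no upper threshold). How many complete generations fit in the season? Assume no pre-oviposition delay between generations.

5 generations

Weekly DD (7 × max(0, T̄ − 10.2)): 109.2, 34.3, 122.5, 33.6, 0.0, 30.8, 106.4, 85.4, 82.6, 0.0, 56.7, 47.6, 49.7, 0.0, 105.7, 109.9, 81.2, 11.2, 101.5, 58.8.
Season total = 1227.1 DD.
Complete generations = ⌊1227.1 / 217⌋ = 5.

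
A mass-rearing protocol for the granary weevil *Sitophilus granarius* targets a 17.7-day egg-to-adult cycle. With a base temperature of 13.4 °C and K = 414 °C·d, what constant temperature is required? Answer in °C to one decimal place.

36.8 °C

Required daily accumulation = 414 / 17.7 = 23.390 DD/day.
T = T_base + 23.390 = 13.4 + 23.390 = 36.790 ≈ 36.8 °C.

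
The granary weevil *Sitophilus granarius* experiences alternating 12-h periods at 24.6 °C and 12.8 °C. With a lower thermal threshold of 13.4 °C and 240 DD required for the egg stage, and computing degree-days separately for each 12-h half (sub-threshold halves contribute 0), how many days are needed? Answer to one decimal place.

Day half: max(0, 24.6 − 13.4) × 0.5 = 11.2 × 0.5 = 5.60 DD.
Night half: max(0, 12.8 − 13.4) × 0.5 = 0.0 × 0.5 = 0.00 DD.
Per 24 h: 5.60 DD/day.
Duration = 240 / 5.60 = 42.857 ≈ 42.9 days.

42.9 days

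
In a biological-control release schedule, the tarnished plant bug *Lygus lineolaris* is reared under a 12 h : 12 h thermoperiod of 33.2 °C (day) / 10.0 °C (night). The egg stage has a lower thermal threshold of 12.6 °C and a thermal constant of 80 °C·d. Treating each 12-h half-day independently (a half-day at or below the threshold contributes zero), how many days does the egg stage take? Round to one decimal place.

Day half: max(0, 33.2 − 12.6) × 0.5 = 20.6 × 0.5 = 10.30 DD.
Night half: max(0, 10.0 − 12.6) × 0.5 = 0.0 × 0.5 = 0.00 DD.
Per 24 h: 10.30 DD/day.
Duration = 80 / 10.30 = 7.767 ≈ 7.8 days.

7.8 days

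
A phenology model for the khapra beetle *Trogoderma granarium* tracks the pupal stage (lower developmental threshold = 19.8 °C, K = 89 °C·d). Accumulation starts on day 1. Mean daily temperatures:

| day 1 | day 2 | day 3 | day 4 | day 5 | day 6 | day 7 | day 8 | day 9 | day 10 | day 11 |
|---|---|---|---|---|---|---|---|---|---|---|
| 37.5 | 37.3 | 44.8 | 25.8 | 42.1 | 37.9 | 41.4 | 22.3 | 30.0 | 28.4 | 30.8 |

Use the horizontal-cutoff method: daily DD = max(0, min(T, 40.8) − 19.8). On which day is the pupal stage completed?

day 6

Daily DD above 19.8 °C (capped at 21.0): 17.7, 17.5, 21.0, 6.0, 21.0, 18.1, 21.0, 2.5, 10.2, 8.6, 11.0.
Cumulative: 17.7, 35.2, 56.2, 62.2, 83.2, 101.3, 122.3, 124.8, 135.0, 143.6, 154.6.
The total first reaches 89 DD on day 6.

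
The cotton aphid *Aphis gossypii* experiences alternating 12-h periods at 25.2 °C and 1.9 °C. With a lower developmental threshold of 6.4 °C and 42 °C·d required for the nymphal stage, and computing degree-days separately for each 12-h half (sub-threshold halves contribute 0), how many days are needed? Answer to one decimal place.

4.5 days

Day half: max(0, 25.2 − 6.4) × 0.5 = 18.8 × 0.5 = 9.40 DD.
Night half: max(0, 1.9 − 6.4) × 0.5 = 0.0 × 0.5 = 0.00 DD.
Per 24 h: 9.40 DD/day.
Duration = 42 / 9.40 = 4.468 ≈ 4.5 days.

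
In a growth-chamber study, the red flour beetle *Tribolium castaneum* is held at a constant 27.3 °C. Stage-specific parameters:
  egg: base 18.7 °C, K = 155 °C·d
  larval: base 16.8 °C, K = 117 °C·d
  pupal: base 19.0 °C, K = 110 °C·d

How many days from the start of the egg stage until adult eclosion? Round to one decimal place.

42.4 days

egg: 155 / (27.3 − 18.7) = 155 / 8.6 = 18.023 d.
larval: 117 / (27.3 − 16.8) = 117 / 10.5 = 11.143 d.
pupal: 110 / (27.3 − 19.0) = 110 / 8.3 = 13.253 d.
Sum = 42.419 ≈ 42.4 days.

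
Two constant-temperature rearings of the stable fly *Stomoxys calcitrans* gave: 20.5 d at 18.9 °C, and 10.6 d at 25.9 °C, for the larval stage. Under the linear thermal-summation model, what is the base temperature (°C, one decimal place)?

Equal thermal constants: D₁(T₁ − T_b) = D₂(T₂ − T_b).
20.5·(18.9 − T_b) = 10.6·(25.9 − T_b)
T_b = (20.5·18.9 − 10.6·25.9) / (20.5 − 10.6) = 112.91 / 9.9 = 11.405 °C ≈ 11.4 °C.

11.4 °C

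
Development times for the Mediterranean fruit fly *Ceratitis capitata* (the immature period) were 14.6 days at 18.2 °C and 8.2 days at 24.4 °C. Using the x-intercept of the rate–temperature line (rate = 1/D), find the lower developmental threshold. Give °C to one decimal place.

10.3 °C

Under the model K = D·(T − T_b), so D₁·(T₁ − T_b) = D₂·(T₂ − T_b).
14.6·(18.2 − T_b) = 8.2·(24.4 − T_b)
T_b = (14.6·18.2 − 8.2·24.4) / (14.6 − 8.2) = 65.64 / 6.4 = 10.256 °C ≈ 10.3 °C.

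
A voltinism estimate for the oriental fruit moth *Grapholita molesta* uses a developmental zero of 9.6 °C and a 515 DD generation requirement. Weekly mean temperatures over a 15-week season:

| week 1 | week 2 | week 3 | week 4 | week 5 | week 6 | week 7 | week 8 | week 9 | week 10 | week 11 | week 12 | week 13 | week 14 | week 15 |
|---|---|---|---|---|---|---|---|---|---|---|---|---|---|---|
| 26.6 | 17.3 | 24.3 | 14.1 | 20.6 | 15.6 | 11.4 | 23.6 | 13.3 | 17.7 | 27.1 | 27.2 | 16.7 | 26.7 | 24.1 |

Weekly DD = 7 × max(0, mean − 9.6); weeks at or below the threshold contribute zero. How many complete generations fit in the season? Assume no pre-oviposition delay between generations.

2 generations

Weekly DD (7 × max(0, T̄ − 9.6)): 119.0, 53.9, 102.9, 31.5, 77.0, 42.0, 12.6, 98.0, 25.9, 56.7, 122.5, 123.2, 49.7, 119.7, 101.5.
Season total = 1136.1 DD.
Complete generations = ⌊1136.1 / 515⌋ = 2.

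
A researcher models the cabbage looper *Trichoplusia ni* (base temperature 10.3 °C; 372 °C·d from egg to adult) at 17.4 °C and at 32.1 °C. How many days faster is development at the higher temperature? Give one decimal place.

At 17.4 °C: 372 / (17.4 − 10.3) = 372 / 7.1 = 52.394 d.
At 32.1 °C: 372 / (32.1 − 10.3) = 372 / 21.8 = 17.064 d.
Difference = |52.394 − 17.064| = 35.330 ≈ 35.3 days.

35.3 days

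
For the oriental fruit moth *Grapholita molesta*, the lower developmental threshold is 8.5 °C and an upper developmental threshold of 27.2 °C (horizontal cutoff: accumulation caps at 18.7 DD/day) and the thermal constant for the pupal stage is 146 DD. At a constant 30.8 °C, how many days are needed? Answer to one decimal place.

7.8 days

Temperature 30.8 °C exceeds the upper threshold, so daily accumulation caps at 27.2 − 8.5 = 18.7 DD/day.
Duration = 146 / 18.7 = 7.807 ≈ 7.8 days.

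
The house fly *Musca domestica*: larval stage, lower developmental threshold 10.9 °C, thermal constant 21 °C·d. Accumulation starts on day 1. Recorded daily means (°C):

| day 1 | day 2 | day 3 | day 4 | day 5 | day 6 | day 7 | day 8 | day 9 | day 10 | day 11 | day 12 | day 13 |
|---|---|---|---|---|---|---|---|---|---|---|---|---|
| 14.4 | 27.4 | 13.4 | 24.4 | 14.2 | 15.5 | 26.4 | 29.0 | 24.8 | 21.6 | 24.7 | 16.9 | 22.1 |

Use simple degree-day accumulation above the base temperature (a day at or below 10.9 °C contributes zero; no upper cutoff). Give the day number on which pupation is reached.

day 3

Daily DD above 10.9 °C: 3.5, 16.5, 2.5, 13.5, 3.3, 4.6, 15.5, 18.1, 13.9, 10.7, 13.8, 6.0, 11.2.
Cumulative: 3.5, 20.0, 22.5, 36.0, 39.3, 43.9, 59.4, 77.5, 91.4, 102.1, 115.9, 121.9, 133.1.
The total first reaches 21 DD on day 3.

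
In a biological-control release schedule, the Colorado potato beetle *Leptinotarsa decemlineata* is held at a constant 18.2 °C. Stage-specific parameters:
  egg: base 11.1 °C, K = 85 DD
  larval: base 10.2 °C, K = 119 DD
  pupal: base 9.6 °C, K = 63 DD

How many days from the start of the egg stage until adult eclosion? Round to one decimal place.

egg: 85 / (18.2 − 11.1) = 85 / 7.1 = 11.972 d.
larval: 119 / (18.2 − 10.2) = 119 / 8.0 = 14.875 d.
pupal: 63 / (18.2 − 9.6) = 63 / 8.6 = 7.326 d.
Sum = 34.172 ≈ 34.2 days.

34.2 days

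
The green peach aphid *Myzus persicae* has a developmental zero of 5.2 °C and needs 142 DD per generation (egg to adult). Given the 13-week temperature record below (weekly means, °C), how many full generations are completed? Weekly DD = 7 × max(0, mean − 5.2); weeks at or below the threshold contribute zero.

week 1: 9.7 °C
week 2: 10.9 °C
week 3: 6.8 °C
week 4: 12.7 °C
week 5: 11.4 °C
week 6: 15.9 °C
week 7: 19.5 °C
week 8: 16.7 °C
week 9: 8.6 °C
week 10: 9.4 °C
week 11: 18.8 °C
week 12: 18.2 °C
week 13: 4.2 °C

4 generations

Weekly DD (7 × max(0, T̄ − 5.2)): 31.5, 39.9, 11.2, 52.5, 43.4, 74.9, 100.1, 80.5, 23.8, 29.4, 95.2, 91.0, 0.0.
Season total = 673.4 DD.
Complete generations = ⌊673.4 / 142⌋ = 4.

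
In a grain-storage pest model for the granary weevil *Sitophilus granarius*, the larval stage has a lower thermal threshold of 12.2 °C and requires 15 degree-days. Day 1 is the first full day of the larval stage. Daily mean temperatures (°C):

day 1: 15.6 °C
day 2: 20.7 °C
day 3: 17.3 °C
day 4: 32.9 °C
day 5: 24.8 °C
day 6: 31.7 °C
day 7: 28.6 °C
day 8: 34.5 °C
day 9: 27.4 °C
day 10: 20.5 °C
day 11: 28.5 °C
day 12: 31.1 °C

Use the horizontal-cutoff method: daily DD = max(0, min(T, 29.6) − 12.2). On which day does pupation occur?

day 3

Daily DD above 12.2 °C (capped at 17.4): 3.4, 8.5, 5.1, 17.4, 12.6, 17.4, 16.4, 17.4, 15.2, 8.3, 16.3, 17.4.
Cumulative: 3.4, 11.9, 17.0, 34.4, 47.0, 64.4, 80.8, 98.2, 113.4, 121.7, 138.0, 155.4.
The total first reaches 15 DD on day 3.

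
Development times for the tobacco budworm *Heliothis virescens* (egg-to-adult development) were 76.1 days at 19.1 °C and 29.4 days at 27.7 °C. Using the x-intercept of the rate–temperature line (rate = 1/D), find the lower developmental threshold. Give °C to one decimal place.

Under the model K = D·(T − T_b), so D₁·(T₁ − T_b) = D₂·(T₂ − T_b).
76.1·(19.1 − T_b) = 29.4·(27.7 − T_b)
T_b = (76.1·19.1 − 29.4·27.7) / (76.1 − 29.4) = 639.13 / 46.7 = 13.686 °C ≈ 13.7 °C.

13.7 °C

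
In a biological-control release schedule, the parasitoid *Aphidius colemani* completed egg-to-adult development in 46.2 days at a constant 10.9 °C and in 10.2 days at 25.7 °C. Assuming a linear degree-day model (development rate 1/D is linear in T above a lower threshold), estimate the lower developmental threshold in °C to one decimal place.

6.7 °C

Linear rate model ⇒ the product D·(T − T_b) is constant across temperatures.
46.2·(10.9 − T_b) = 10.2·(25.7 − T_b)
T_b = (46.2·10.9 − 10.2·25.7) / (46.2 − 10.2) = 241.44 / 36.0 = 6.707 °C ≈ 6.7 °C.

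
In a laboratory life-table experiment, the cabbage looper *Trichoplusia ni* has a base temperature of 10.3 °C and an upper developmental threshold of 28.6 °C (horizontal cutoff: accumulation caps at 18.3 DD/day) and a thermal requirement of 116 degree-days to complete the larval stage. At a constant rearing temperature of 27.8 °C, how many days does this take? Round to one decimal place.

6.6 days

Daily accumulation = 27.8 − 10.3 = 17.5 DD/day.
Duration = 116 / 17.5 = 6.629 ≈ 6.6 days.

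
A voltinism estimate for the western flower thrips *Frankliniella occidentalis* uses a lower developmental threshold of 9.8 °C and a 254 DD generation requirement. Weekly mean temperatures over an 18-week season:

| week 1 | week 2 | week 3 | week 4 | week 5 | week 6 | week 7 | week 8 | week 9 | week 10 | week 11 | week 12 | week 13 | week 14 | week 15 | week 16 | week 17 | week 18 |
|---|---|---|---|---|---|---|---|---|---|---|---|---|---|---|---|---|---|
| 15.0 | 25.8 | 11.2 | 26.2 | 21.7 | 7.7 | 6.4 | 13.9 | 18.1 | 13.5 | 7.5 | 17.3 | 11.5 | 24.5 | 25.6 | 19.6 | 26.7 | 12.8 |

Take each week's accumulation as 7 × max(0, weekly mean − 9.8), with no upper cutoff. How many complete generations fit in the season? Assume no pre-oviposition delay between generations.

3 generations

Weekly DD (7 × max(0, T̄ − 9.8)): 36.4, 112.0, 9.8, 114.8, 83.3, 0.0, 0.0, 28.7, 58.1, 25.9, 0.0, 52.5, 11.9, 102.9, 110.6, 68.6, 118.3, 21.0.
Season total = 954.8 DD.
Complete generations = ⌊954.8 / 254⌋ = 3.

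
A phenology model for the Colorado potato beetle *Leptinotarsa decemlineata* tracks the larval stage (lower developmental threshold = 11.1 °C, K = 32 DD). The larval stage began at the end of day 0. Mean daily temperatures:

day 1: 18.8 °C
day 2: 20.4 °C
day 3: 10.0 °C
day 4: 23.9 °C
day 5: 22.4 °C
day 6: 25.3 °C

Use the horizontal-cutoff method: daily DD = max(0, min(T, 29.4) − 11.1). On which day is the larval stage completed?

Daily DD above 11.1 °C (capped at 18.3): 7.7, 9.3, 0.0, 12.8, 11.3, 14.2.
Cumulative: 7.7, 17.0, 17.0, 29.8, 41.1, 55.3.
The total first reaches 32 DD on day 5.

day 5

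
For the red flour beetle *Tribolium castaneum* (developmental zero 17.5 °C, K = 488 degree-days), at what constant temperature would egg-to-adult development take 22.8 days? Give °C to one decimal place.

38.9 °C

Required daily accumulation = 488 / 22.8 = 21.404 DD/day.
T = T_base + 21.404 = 17.5 + 21.404 = 38.904 ≈ 38.9 °C.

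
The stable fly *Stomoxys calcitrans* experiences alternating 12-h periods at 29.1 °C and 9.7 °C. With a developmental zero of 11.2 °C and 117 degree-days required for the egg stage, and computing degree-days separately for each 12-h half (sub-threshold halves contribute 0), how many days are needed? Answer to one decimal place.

Day half: max(0, 29.1 − 11.2) × 0.5 = 17.9 × 0.5 = 8.95 DD.
Night half: max(0, 9.7 − 11.2) × 0.5 = 0.0 × 0.5 = 0.00 DD.
Per 24 h: 8.95 DD/day.
Duration = 117 / 8.95 = 13.073 ≈ 13.1 days.

13.1 days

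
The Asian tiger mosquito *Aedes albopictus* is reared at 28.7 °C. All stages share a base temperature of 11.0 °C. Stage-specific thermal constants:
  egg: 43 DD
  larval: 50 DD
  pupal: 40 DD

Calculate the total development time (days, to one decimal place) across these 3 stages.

7.5 days

Daily accumulation at 28.7 °C = 28.7 − 11.0 = 17.7 DD/day.
Total K = 43 + 50 + 40 = 133 DD.
Total duration = 133 / 17.7 = 7.514 ≈ 7.5 days.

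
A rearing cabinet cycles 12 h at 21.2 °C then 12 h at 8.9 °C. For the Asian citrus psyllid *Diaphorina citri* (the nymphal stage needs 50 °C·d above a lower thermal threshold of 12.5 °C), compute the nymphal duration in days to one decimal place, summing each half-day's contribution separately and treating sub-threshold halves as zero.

Day half: max(0, 21.2 − 12.5) × 0.5 = 8.7 × 0.5 = 4.35 DD.
Night half: max(0, 8.9 − 12.5) × 0.5 = 0.0 × 0.5 = 0.00 DD.
Per 24 h: 4.35 DD/day.
Duration = 50 / 4.35 = 11.494 ≈ 11.5 days.

11.5 days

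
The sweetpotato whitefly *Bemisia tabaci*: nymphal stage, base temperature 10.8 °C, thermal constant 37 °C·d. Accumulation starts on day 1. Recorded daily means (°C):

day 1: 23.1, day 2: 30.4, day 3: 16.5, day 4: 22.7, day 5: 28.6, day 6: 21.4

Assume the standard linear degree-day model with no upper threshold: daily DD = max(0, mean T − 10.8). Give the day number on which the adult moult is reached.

day 3

Daily DD above 10.8 °C: 12.3, 19.6, 5.7, 11.9, 17.8, 10.6.
Cumulative: 12.3, 31.9, 37.6, 49.5, 67.3, 77.9.
The total first reaches 37 DD on day 3.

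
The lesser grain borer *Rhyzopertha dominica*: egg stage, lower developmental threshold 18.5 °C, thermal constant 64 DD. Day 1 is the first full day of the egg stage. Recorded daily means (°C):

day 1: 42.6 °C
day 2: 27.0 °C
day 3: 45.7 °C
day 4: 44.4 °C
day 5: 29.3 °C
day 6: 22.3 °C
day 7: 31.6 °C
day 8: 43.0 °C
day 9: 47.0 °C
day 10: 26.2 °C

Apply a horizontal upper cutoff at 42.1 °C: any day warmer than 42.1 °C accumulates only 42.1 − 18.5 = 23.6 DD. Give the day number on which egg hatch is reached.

day 4

Daily DD above 18.5 °C (capped at 23.6): 23.6, 8.5, 23.6, 23.6, 10.8, 3.8, 13.1, 23.6, 23.6, 7.7.
Cumulative: 23.6, 32.1, 55.7, 79.3, 90.1, 93.9, 107.0, 130.6, 154.2, 161.9.
The total first reaches 64 DD on day 4.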